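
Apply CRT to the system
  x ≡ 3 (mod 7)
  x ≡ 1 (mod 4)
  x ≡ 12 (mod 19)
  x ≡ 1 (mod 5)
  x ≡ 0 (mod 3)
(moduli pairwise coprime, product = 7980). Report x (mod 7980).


Product of moduli M = 7 · 4 · 19 · 5 · 3 = 7980.
Merge one congruence at a time:
  Start: x ≡ 3 (mod 7).
  Combine with x ≡ 1 (mod 4); new modulus lcm = 28.
    Write x = 3 + 7·t and substitute into x ≡ 1 (mod 4): 7·t ≡ 1 − 3 = -2 (mod 4).
    Reduce coefficients mod 4: 3·t ≡ 2 (mod 4).
    The inverse of 3 mod 4 is 3 (since 3·3 = 9 = 2·4 + 1), so t ≡ 3·2 = 6 ≡ 2 (mod 4).
    Then x = 3 + 7·2 = 17, valid modulo lcm(7, 4) = 28: x ≡ 17 (mod 28).
  Combine with x ≡ 12 (mod 19); new modulus lcm = 532.
    Write x = 17 + 28·t and substitute into x ≡ 12 (mod 19): 28·t ≡ 12 − 17 = -5 (mod 19).
    Reduce coefficients mod 19: 9·t ≡ 14 (mod 19).
    The inverse of 9 mod 19 is 17 (since 9·17 = 153 = 8·19 + 1), so t ≡ 17·14 = 238 ≡ 10 (mod 19).
    Then x = 17 + 28·10 = 297, valid modulo lcm(28, 19) = 532: x ≡ 297 (mod 532).
  Combine with x ≡ 1 (mod 5); new modulus lcm = 2660.
    Write x = 297 + 532·t and substitute into x ≡ 1 (mod 5): 532·t ≡ 1 − 297 = -296 (mod 5).
    Reduce coefficients mod 5: 2·t ≡ 4 (mod 5).
    The inverse of 2 mod 5 is 3 (since 2·3 = 6 = 1·5 + 1), so t ≡ 3·4 = 12 ≡ 2 (mod 5).
    Then x = 297 + 532·2 = 1361, valid modulo lcm(532, 5) = 2660: x ≡ 1361 (mod 2660).
  Combine with x ≡ 0 (mod 3); new modulus lcm = 7980.
    Write x = 1361 + 2660·t and substitute into x ≡ 0 (mod 3): 2660·t ≡ 0 − 1361 = -1361 (mod 3).
    Reduce coefficients mod 3: 2·t ≡ 1 (mod 3).
    The inverse of 2 mod 3 is 2 (since 2·2 = 4 = 1·3 + 1), so t ≡ 2·1 = 2 ≡ 2 (mod 3).
    Then x = 1361 + 2660·2 = 6681, valid modulo lcm(2660, 3) = 7980: x ≡ 6681 (mod 7980).
Verify against each original: 6681 mod 7 = 3, 6681 mod 4 = 1, 6681 mod 19 = 12, 6681 mod 5 = 1, 6681 mod 3 = 0.

x ≡ 6681 (mod 7980).


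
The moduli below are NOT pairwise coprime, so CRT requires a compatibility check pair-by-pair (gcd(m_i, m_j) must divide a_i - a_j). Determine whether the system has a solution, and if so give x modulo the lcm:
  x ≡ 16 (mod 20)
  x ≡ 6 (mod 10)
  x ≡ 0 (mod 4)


Moduli 20, 10, 4 are not pairwise coprime, so CRT works modulo lcm(m_i) when all pairwise compatibility conditions hold.
Pairwise compatibility: gcd(m_i, m_j) must divide a_i - a_j for every pair.
Merge one congruence at a time:
  Start: x ≡ 16 (mod 20).
  Combine with x ≡ 6 (mod 10): gcd(20, 10) = 10; 6 - 16 = -10, which IS divisible by 10, so compatible.
    Write x = 16 + 20·t and substitute into x ≡ 6 (mod 10): 20·t ≡ 6 − 16 = -10 (mod 10).
    Divide the congruence (and modulus) by g = 10: 2·t ≡ -1 (mod 1).
    Modulo 1 every t works; take t = 0.
    Then x = 16 + 20·0 = 16, valid modulo lcm(20, 10) = 20: x ≡ 16 (mod 20).
  Combine with x ≡ 0 (mod 4): gcd(20, 4) = 4; 0 - 16 = -16, which IS divisible by 4, so compatible.
    Write x = 16 + 20·t and substitute into x ≡ 0 (mod 4): 20·t ≡ 0 − 16 = -16 (mod 4).
    Divide the congruence (and modulus) by g = 4: 5·t ≡ -4 (mod 1).
    Modulo 1 every t works; take t = 0.
    Then x = 16 + 20·0 = 16, valid modulo lcm(20, 4) = 20: x ≡ 16 (mod 20).
Verify: 16 mod 20 = 16, 16 mod 10 = 6, 16 mod 4 = 0.

x ≡ 16 (mod 20).


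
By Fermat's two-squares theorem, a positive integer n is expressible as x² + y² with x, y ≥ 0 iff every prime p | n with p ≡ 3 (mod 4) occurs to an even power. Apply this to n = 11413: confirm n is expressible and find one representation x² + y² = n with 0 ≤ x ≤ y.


Step 1: Factor n = 11413 = 101 · 113.
Step 2: Check the mod-4 condition on each prime factor: 101 ≡ 1 (mod 4), exponent 1; 113 ≡ 1 (mod 4), exponent 1.
All primes ≡ 3 (mod 4) appear to even exponent (or don't appear), so by the two-squares theorem n IS expressible as a sum of two squares.
Step 3: Build a representation. Here n = 101 · 113 is a product of primes ≡ 1 (mod 4). Each prime p ≡ 1 (mod 4) is itself a sum of two squares; find a² by testing p − a² for a perfect square:
  101: 101 − 1² = 100 = 10² ⇒ 101 = 1² + 10².
  113: 113 − 1² = 112, 113 − 2² = 109, 113 − 3² = 104, 113 − 4² = 97, 113 − 5² = 88, 113 − 6² = 77, 113 − 7² = 64 = 8² ⇒ 113 = 7² + 8².
  Combine using the Brahmagupta–Fibonacci identity (a² + b²)(c² + d²) = (ac − bd)² + (ad + bc)² = (ac + bd)² + (ad − bc)²:
  101 · 113 = 11413: from (1² + 10²)(7² + 8²), take (1·7 − 10·8, 1·8 + 10·7) = (7 − 80, 8 + 70) = (-73, 78); dropping signs (only squares matter) gives (73, 78); check 73² + 78² = 5329 + 6084 = 11413 ✓.
Step 4: Order so x ≤ y and verify: 73² + 78² = 5329 + 6084 = 11413 = n. ✓

n = 11413 = 73² + 78² (one valid representation with x ≤ y).


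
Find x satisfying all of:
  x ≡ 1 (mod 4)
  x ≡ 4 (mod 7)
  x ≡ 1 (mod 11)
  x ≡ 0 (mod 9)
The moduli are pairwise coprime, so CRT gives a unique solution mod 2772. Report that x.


Product of moduli M = 4 · 7 · 11 · 9 = 2772.
Merge one congruence at a time:
  Start: x ≡ 1 (mod 4).
  Combine with x ≡ 4 (mod 7); new modulus lcm = 28.
    Write x = 1 + 4·t and substitute into x ≡ 4 (mod 7): 4·t ≡ 4 − 1 = 3 (mod 7).
    The inverse of 4 mod 7 is 2 (since 4·2 = 8 = 1·7 + 1), so t ≡ 2·3 = 6 ≡ 6 (mod 7).
    Then x = 1 + 4·6 = 25, valid modulo lcm(4, 7) = 28: x ≡ 25 (mod 28).
  Combine with x ≡ 1 (mod 11); new modulus lcm = 308.
    Write x = 25 + 28·t and substitute into x ≡ 1 (mod 11): 28·t ≡ 1 − 25 = -24 (mod 11).
    Reduce coefficients mod 11: 6·t ≡ 9 (mod 11).
    The inverse of 6 mod 11 is 2 (since 6·2 = 12 = 1·11 + 1), so t ≡ 2·9 = 18 ≡ 7 (mod 11).
    Then x = 25 + 28·7 = 221, valid modulo lcm(28, 11) = 308: x ≡ 221 (mod 308).
  Combine with x ≡ 0 (mod 9); new modulus lcm = 2772.
    Write x = 221 + 308·t and substitute into x ≡ 0 (mod 9): 308·t ≡ 0 − 221 = -221 (mod 9).
    Reduce coefficients mod 9: 2·t ≡ 4 (mod 9).
    The inverse of 2 mod 9 is 5 (since 2·5 = 10 = 1·9 + 1), so t ≡ 5·4 = 20 ≡ 2 (mod 9).
    Then x = 221 + 308·2 = 837, valid modulo lcm(308, 9) = 2772: x ≡ 837 (mod 2772).
Verify against each original: 837 mod 4 = 1, 837 mod 7 = 4, 837 mod 11 = 1, 837 mod 9 = 0.

x ≡ 837 (mod 2772).


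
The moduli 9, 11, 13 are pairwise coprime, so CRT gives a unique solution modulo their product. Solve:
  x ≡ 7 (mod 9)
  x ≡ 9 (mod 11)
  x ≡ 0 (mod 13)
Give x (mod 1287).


Moduli 9, 11, 13 are pairwise coprime; by CRT there is a unique solution modulo M = 9 · 11 · 13 = 1287.
Solve pairwise, accumulating the modulus:
  Start with x ≡ 7 (mod 9).
  Combine with x ≡ 9 (mod 11): since gcd(9, 11) = 1, we get a unique residue mod 99.
    Write x = 7 + 9·t and substitute into x ≡ 9 (mod 11): 9·t ≡ 9 − 7 = 2 (mod 11).
    The inverse of 9 mod 11 is 5 (since 9·5 = 45 = 4·11 + 1), so t ≡ 5·2 = 10 ≡ 10 (mod 11).
    Then x = 7 + 9·10 = 97, valid modulo lcm(9, 11) = 99: x ≡ 97 (mod 99).
  Combine with x ≡ 0 (mod 13): since gcd(99, 13) = 1, we get a unique residue mod 1287.
    Write x = 97 + 99·t and substitute into x ≡ 0 (mod 13): 99·t ≡ 0 − 97 = -97 (mod 13).
    Reduce coefficients mod 13: 8·t ≡ 7 (mod 13).
    The inverse of 8 mod 13 is 5 (since 8·5 = 40 = 3·13 + 1), so t ≡ 5·7 = 35 ≡ 9 (mod 13).
    Then x = 97 + 99·9 = 988, valid modulo lcm(99, 13) = 1287: x ≡ 988 (mod 1287).
Verify: 988 mod 9 = 7 ✓, 988 mod 11 = 9 ✓, 988 mod 13 = 0 ✓.

x ≡ 988 (mod 1287).


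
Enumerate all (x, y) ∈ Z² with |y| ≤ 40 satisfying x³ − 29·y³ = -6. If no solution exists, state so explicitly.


The equation is x³ - 29y³ = -6. For fixed y, x³ = 29·y³ − 6, so a solution requires the RHS to be a perfect cube.
Strategy: iterate y from -40 to 40, compute RHS = 29·y³ − 6, and check whether it is a (positive or negative) perfect cube.
Check small values of y:
  y = 0: RHS = -6 is not a perfect cube.
  y = 1: RHS = 23 is not a perfect cube.
  y = -1: RHS = -35 is not a perfect cube.
  y = 2: RHS = 226 is not a perfect cube.
  y = -2: RHS = -238 is not a perfect cube.
  y = 3: RHS = 777 is not a perfect cube.
  y = -3: RHS = -789 is not a perfect cube.
Continuing the search up to |y| = 40 finds no solutions either.
No (x, y) in the scanned range satisfies the equation.

No integer solutions with |y| ≤ 40.


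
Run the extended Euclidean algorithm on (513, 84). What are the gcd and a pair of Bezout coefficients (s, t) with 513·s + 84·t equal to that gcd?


Euclidean algorithm on (513, 84) — divide until remainder is 0:
  513 = 6 · 84 + 9
  84 = 9 · 9 + 3
  9 = 3 · 3 + 0
gcd(513, 84) = 3.
Track Bezout coefficients alongside the remainders: start with r₀ = 513 = a·1 + b·0 (s = 1, t = 0) and r₁ = 84 = a·0 + b·1 (s = 0, t = 1); each new remainder r_{k+1} = r_{k-1} − q_k·r_k inherits s_{k+1} = s_{k-1} − q_k·s_k, t_{k+1} = t_{k-1} − q_k·t_k, so r_k = a·s_k + b·t_k at every step:
  q = 6: r = 9, s = 1 − 6·0 = 1, t = 0 − 6·1 = -6  (check: 513·1 + 84·(-6) = 9)
  q = 9: r = 3, s = 0 − 9·1 = -9, t = 1 − 9·(-6) = 55  (check: 513·(-9) + 84·55 = 3)
The row with r = 3 (the gcd) gives the Bezout coefficients s = -9, t = 55.
Result: 513 · (-9) + 84 · (55) = 3.

gcd(513, 84) = 3; s = -9, t = 55 (check: 513·(-9) + 84·55 = 3).


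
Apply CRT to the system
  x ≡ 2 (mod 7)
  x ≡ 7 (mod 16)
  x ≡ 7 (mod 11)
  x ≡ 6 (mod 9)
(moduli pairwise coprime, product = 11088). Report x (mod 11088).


Product of moduli M = 7 · 16 · 11 · 9 = 11088.
Merge one congruence at a time:
  Start: x ≡ 2 (mod 7).
  Combine with x ≡ 7 (mod 16); new modulus lcm = 112.
    Write x = 2 + 7·t and substitute into x ≡ 7 (mod 16): 7·t ≡ 7 − 2 = 5 (mod 16).
    The inverse of 7 mod 16 is 7 (since 7·7 = 49 = 3·16 + 1), so t ≡ 7·5 = 35 ≡ 3 (mod 16).
    Then x = 2 + 7·3 = 23, valid modulo lcm(7, 16) = 112: x ≡ 23 (mod 112).
  Combine with x ≡ 7 (mod 11); new modulus lcm = 1232.
    Write x = 23 + 112·t and substitute into x ≡ 7 (mod 11): 112·t ≡ 7 − 23 = -16 (mod 11).
    Reduce coefficients mod 11: 2·t ≡ 6 (mod 11).
    The inverse of 2 mod 11 is 6 (since 2·6 = 12 = 1·11 + 1), so t ≡ 6·6 = 36 ≡ 3 (mod 11).
    Then x = 23 + 112·3 = 359, valid modulo lcm(112, 11) = 1232: x ≡ 359 (mod 1232).
  Combine with x ≡ 6 (mod 9); new modulus lcm = 11088.
    Write x = 359 + 1232·t and substitute into x ≡ 6 (mod 9): 1232·t ≡ 6 − 359 = -353 (mod 9).
    Reduce coefficients mod 9: 8·t ≡ 7 (mod 9).
    The inverse of 8 mod 9 is 8 (since 8·8 = 64 = 7·9 + 1), so t ≡ 8·7 = 56 ≡ 2 (mod 9).
    Then x = 359 + 1232·2 = 2823, valid modulo lcm(1232, 9) = 11088: x ≡ 2823 (mod 11088).
Verify against each original: 2823 mod 7 = 2, 2823 mod 16 = 7, 2823 mod 11 = 7, 2823 mod 9 = 6.

x ≡ 2823 (mod 11088).


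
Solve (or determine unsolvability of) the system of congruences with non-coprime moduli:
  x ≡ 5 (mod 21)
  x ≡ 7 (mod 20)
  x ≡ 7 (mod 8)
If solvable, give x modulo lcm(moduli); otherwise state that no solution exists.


Moduli 21, 20, 8 are not pairwise coprime, so CRT works modulo lcm(m_i) when all pairwise compatibility conditions hold.
Pairwise compatibility: gcd(m_i, m_j) must divide a_i - a_j for every pair.
Merge one congruence at a time:
  Start: x ≡ 5 (mod 21).
  Combine with x ≡ 7 (mod 20): gcd(21, 20) = 1; 7 - 5 = 2, which IS divisible by 1, so compatible.
    Write x = 5 + 21·t and substitute into x ≡ 7 (mod 20): 21·t ≡ 7 − 5 = 2 (mod 20).
    Reduce coefficients mod 20: 1·t ≡ 2 (mod 20).
    So t ≡ 2 (mod 20).
    Then x = 5 + 21·2 = 47, valid modulo lcm(21, 20) = 420: x ≡ 47 (mod 420).
  Combine with x ≡ 7 (mod 8): gcd(420, 8) = 4; 7 - 47 = -40, which IS divisible by 4, so compatible.
    Write x = 47 + 420·t and substitute into x ≡ 7 (mod 8): 420·t ≡ 7 − 47 = -40 (mod 8).
    Divide the congruence (and modulus) by g = 4: 105·t ≡ -10 (mod 2).
    Reduce coefficients mod 2: 1·t ≡ 0 (mod 2).
    So t ≡ 0 (mod 2).
    Then x = 47 + 420·0 = 47, valid modulo lcm(420, 8) = 840: x ≡ 47 (mod 840).
Verify: 47 mod 21 = 5, 47 mod 20 = 7, 47 mod 8 = 7.

x ≡ 47 (mod 840).


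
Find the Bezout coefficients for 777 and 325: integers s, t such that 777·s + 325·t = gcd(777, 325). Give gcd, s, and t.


Euclidean algorithm on (777, 325) — divide until remainder is 0:
  777 = 2 · 325 + 127
  325 = 2 · 127 + 71
  127 = 1 · 71 + 56
  71 = 1 · 56 + 15
  56 = 3 · 15 + 11
  15 = 1 · 11 + 4
  11 = 2 · 4 + 3
  4 = 1 · 3 + 1
  3 = 3 · 1 + 0
gcd(777, 325) = 1.
Track Bezout coefficients alongside the remainders: start with r₀ = 777 = a·1 + b·0 (s = 1, t = 0) and r₁ = 325 = a·0 + b·1 (s = 0, t = 1); each new remainder r_{k+1} = r_{k-1} − q_k·r_k inherits s_{k+1} = s_{k-1} − q_k·s_k, t_{k+1} = t_{k-1} − q_k·t_k, so r_k = a·s_k + b·t_k at every step:
  q = 2: r = 127, s = 1 − 2·0 = 1, t = 0 − 2·1 = -2  (check: 777·1 + 325·(-2) = 127)
  q = 2: r = 71, s = 0 − 2·1 = -2, t = 1 − 2·(-2) = 5  (check: 777·(-2) + 325·5 = 71)
  q = 1: r = 56, s = 1 − 1·(-2) = 3, t = -2 − 1·5 = -7  (check: 777·3 + 325·(-7) = 56)
  q = 1: r = 15, s = -2 − 1·3 = -5, t = 5 − 1·(-7) = 12  (check: 777·(-5) + 325·12 = 15)
  q = 3: r = 11, s = 3 − 3·(-5) = 18, t = -7 − 3·12 = -43  (check: 777·18 + 325·(-43) = 11)
  q = 1: r = 4, s = -5 − 1·18 = -23, t = 12 − 1·(-43) = 55  (check: 777·(-23) + 325·55 = 4)
  q = 2: r = 3, s = 18 − 2·(-23) = 64, t = -43 − 2·55 = -153  (check: 777·64 + 325·(-153) = 3)
  q = 1: r = 1, s = -23 − 1·64 = -87, t = 55 − 1·(-153) = 208  (check: 777·(-87) + 325·208 = 1)
The row with r = 1 (the gcd) gives the Bezout coefficients s = -87, t = 208.
Result: 777 · (-87) + 325 · (208) = 1.

gcd(777, 325) = 1; s = -87, t = 208 (check: 777·(-87) + 325·208 = 1).


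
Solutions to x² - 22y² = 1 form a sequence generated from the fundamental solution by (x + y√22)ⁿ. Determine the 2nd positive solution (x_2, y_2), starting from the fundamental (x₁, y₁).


Step 1: Find the fundamental solution (x₁, y₁) of x² - 22y² = 1.
  Expand √22 as a continued fraction. a₀ = ⌊√22⌋ = 4; iterate m_{k+1} = d_k·a_k − m_k, d_{k+1} = (22 − m_{k+1}²)/d_k, a_{k+1} = ⌊(a₀ + m_{k+1})/d_{k+1}⌋ (starting m₀ = 0, d₀ = 1), with convergents p_k = a_k·p_{k-1} + p_{k-2}, q_k = a_k·q_{k-1} + q_{k-2} (p₋₁ = 1, q₋₁ = 0):
  k = 0: a₀ = 4; p₀/q₀ = 4/1; p₀² − 22·q₀² = 16 − 22 = -6.
  k = 1: m = 4, d = 6, a = ⌊(4 + 4)/6⌋ = 1; p/q = (1·4 + 1)/(1·1 + 0) = 5/1; p² − 22·q² = 25 − 22 = 3.
  k = 2: m = 2, d = 3, a = ⌊(4 + 2)/3⌋ = 2; p/q = (2·5 + 4)/(2·1 + 1) = 14/3; p² − 22·q² = 196 − 198 = -2.
  k = 3: m = 4, d = 2, a = ⌊(4 + 4)/2⌋ = 4; p/q = (4·14 + 5)/(4·3 + 1) = 61/13; p² − 22·q² = 3721 − 3718 = 3.
  k = 4: m = 4, d = 3, a = ⌊(4 + 4)/3⌋ = 2; p/q = (2·61 + 14)/(2·13 + 3) = 136/29; p² − 22·q² = 18496 − 18502 = -6.
  k = 5: m = 2, d = 6, a = ⌊(4 + 2)/6⌋ = 1; p/q = (1·136 + 61)/(1·29 + 13) = 197/42; p² − 22·q² = 38809 − 38808 = 1.
  The first convergent with p² − 22·q² = 1 gives the fundamental solution (x₁, y₁) = (197, 42).
Step 2: Apply the recurrence (x_{n+1}, y_{n+1}) = (x₁x_n + 22y₁y_n, x₁y_n + y₁x_n) repeatedly.
  From (x_1, y_1) = (197, 42): x_2 = 197·197 + 22·42·42 = 77617; y_2 = 197·42 + 42·197 = 16548.
Step 3: Verify x_2² - 22·y_2² = 6024398689 - 6024398688 = 1 (should be 1). ✓

(x_1, y_1) = (197, 42); (x_2, y_2) = (77617, 16548).


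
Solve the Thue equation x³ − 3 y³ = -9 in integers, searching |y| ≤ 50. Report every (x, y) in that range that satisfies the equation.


The equation is x³ - 3y³ = -9. For fixed y, x³ = 3·y³ − 9, so a solution requires the RHS to be a perfect cube.
Strategy: iterate y from -50 to 50, compute RHS = 3·y³ − 9, and check whether it is a (positive or negative) perfect cube.
Check small values of y:
  y = 0: RHS = -9 is not a perfect cube.
  y = 1: RHS = -6 is not a perfect cube.
  y = -1: RHS = -12 is not a perfect cube.
  y = 2: RHS = 15 is not a perfect cube.
  y = -2: RHS = -33 is not a perfect cube.
  y = 3: RHS = 72 is not a perfect cube.
  y = -3: RHS = -90 is not a perfect cube.
Continuing the search up to |y| = 50 finds no solutions either.
No (x, y) in the scanned range satisfies the equation.

No integer solutions with |y| ≤ 50.


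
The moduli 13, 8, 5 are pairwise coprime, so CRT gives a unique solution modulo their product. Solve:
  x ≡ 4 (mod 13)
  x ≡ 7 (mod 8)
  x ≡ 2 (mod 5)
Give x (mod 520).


Moduli 13, 8, 5 are pairwise coprime; by CRT there is a unique solution modulo M = 13 · 8 · 5 = 520.
Solve pairwise, accumulating the modulus:
  Start with x ≡ 4 (mod 13).
  Combine with x ≡ 7 (mod 8): since gcd(13, 8) = 1, we get a unique residue mod 104.
    Write x = 4 + 13·t and substitute into x ≡ 7 (mod 8): 13·t ≡ 7 − 4 = 3 (mod 8).
    Reduce coefficients mod 8: 5·t ≡ 3 (mod 8).
    The inverse of 5 mod 8 is 5 (since 5·5 = 25 = 3·8 + 1), so t ≡ 5·3 = 15 ≡ 7 (mod 8).
    Then x = 4 + 13·7 = 95, valid modulo lcm(13, 8) = 104: x ≡ 95 (mod 104).
  Combine with x ≡ 2 (mod 5): since gcd(104, 5) = 1, we get a unique residue mod 520.
    Write x = 95 + 104·t and substitute into x ≡ 2 (mod 5): 104·t ≡ 2 − 95 = -93 (mod 5).
    Reduce coefficients mod 5: 4·t ≡ 2 (mod 5).
    The inverse of 4 mod 5 is 4 (since 4·4 = 16 = 3·5 + 1), so t ≡ 4·2 = 8 ≡ 3 (mod 5).
    Then x = 95 + 104·3 = 407, valid modulo lcm(104, 5) = 520: x ≡ 407 (mod 520).
Verify: 407 mod 13 = 4 ✓, 407 mod 8 = 7 ✓, 407 mod 5 = 2 ✓.

x ≡ 407 (mod 520).


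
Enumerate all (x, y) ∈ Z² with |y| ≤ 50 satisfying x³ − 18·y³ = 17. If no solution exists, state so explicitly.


The equation is x³ - 18y³ = 17. For fixed y, x³ = 18·y³ + 17, so a solution requires the RHS to be a perfect cube.
Strategy: iterate y from -50 to 50, compute RHS = 18·y³ + 17, and check whether it is a (positive or negative) perfect cube.
Check small values of y:
  y = 0: RHS = 17 is not a perfect cube.
  y = 1: RHS = 35 is not a perfect cube.
  y = -1: RHS = -1 = (-1)³ ⇒ x = -1 works.
  y = 2: RHS = 161 is not a perfect cube.
  y = -2: RHS = -127 is not a perfect cube.
  y = 3: RHS = 503 is not a perfect cube.
  y = -3: RHS = -469 is not a perfect cube.
Continuing the search up to |y| = 50 finds no further solutions beyond those listed.
Collected solutions: (-1, -1).

Solutions (with |y| ≤ 50): (-1, -1).


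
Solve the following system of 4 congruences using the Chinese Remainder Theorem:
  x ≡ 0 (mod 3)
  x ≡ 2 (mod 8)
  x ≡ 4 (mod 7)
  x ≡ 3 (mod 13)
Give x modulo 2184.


Product of moduli M = 3 · 8 · 7 · 13 = 2184.
Merge one congruence at a time:
  Start: x ≡ 0 (mod 3).
  Combine with x ≡ 2 (mod 8); new modulus lcm = 24.
    Write x = 0 + 3·t and substitute into x ≡ 2 (mod 8): 3·t ≡ 2 − 0 = 2 (mod 8).
    The inverse of 3 mod 8 is 3 (since 3·3 = 9 = 1·8 + 1), so t ≡ 3·2 = 6 ≡ 6 (mod 8).
    Then x = 0 + 3·6 = 18, valid modulo lcm(3, 8) = 24: x ≡ 18 (mod 24).
  Combine with x ≡ 4 (mod 7); new modulus lcm = 168.
    Write x = 18 + 24·t and substitute into x ≡ 4 (mod 7): 24·t ≡ 4 − 18 = -14 (mod 7).
    Reduce coefficients mod 7: 3·t ≡ 0 (mod 7).
    The inverse of 3 mod 7 is 5 (since 3·5 = 15 = 2·7 + 1), so t ≡ 5·0 = 0 ≡ 0 (mod 7).
    Then x = 18 + 24·0 = 18, valid modulo lcm(24, 7) = 168: x ≡ 18 (mod 168).
  Combine with x ≡ 3 (mod 13); new modulus lcm = 2184.
    Write x = 18 + 168·t and substitute into x ≡ 3 (mod 13): 168·t ≡ 3 − 18 = -15 (mod 13).
    Reduce coefficients mod 13: 12·t ≡ 11 (mod 13).
    The inverse of 12 mod 13 is 12 (since 12·12 = 144 = 11·13 + 1), so t ≡ 12·11 = 132 ≡ 2 (mod 13).
    Then x = 18 + 168·2 = 354, valid modulo lcm(168, 13) = 2184: x ≡ 354 (mod 2184).
Verify against each original: 354 mod 3 = 0, 354 mod 8 = 2, 354 mod 7 = 4, 354 mod 13 = 3.

x ≡ 354 (mod 2184).


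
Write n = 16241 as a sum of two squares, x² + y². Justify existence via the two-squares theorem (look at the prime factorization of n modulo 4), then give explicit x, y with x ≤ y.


Step 1: Factor n = 16241 = 109 · 149.
Step 2: Check the mod-4 condition on each prime factor: 109 ≡ 1 (mod 4), exponent 1; 149 ≡ 1 (mod 4), exponent 1.
All primes ≡ 3 (mod 4) appear to even exponent (or don't appear), so by the two-squares theorem n IS expressible as a sum of two squares.
Step 3: Build a representation. Here n = 109 · 149 is a product of primes ≡ 1 (mod 4). Each prime p ≡ 1 (mod 4) is itself a sum of two squares; find a² by testing p − a² for a perfect square:
  109: 109 − 1² = 108, 109 − 2² = 105, 109 − 3² = 100 = 10² ⇒ 109 = 3² + 10².
  149: 149 − 1² = 148, 149 − 2² = 145, 149 − 3² = 140, 149 − 4² = 133, 149 − 5² = 124, 149 − 6² = 113, 149 − 7² = 100 = 10² ⇒ 149 = 7² + 10².
  Combine using the Brahmagupta–Fibonacci identity (a² + b²)(c² + d²) = (ac − bd)² + (ad + bc)² = (ac + bd)² + (ad − bc)²:
  109 · 149 = 16241: from (3² + 10²)(7² + 10²), take (3·7 − 10·10, 3·10 + 10·7) = (21 − 100, 30 + 70) = (-79, 100); dropping signs (only squares matter) gives (79, 100); check 79² + 100² = 6241 + 10000 = 16241 ✓.
Step 4: Order so x ≤ y and verify: 79² + 100² = 6241 + 10000 = 16241 = n. ✓

n = 16241 = 79² + 100² (one valid representation with x ≤ y).


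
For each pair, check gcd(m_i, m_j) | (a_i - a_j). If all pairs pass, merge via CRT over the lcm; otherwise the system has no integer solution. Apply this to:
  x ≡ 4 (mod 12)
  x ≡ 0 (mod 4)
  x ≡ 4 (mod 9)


Moduli 12, 4, 9 are not pairwise coprime, so CRT works modulo lcm(m_i) when all pairwise compatibility conditions hold.
Pairwise compatibility: gcd(m_i, m_j) must divide a_i - a_j for every pair.
Merge one congruence at a time:
  Start: x ≡ 4 (mod 12).
  Combine with x ≡ 0 (mod 4): gcd(12, 4) = 4; 0 - 4 = -4, which IS divisible by 4, so compatible.
    Write x = 4 + 12·t and substitute into x ≡ 0 (mod 4): 12·t ≡ 0 − 4 = -4 (mod 4).
    Divide the congruence (and modulus) by g = 4: 3·t ≡ -1 (mod 1).
    Modulo 1 every t works; take t = 0.
    Then x = 4 + 12·0 = 4, valid modulo lcm(12, 4) = 12: x ≡ 4 (mod 12).
  Combine with x ≡ 4 (mod 9): gcd(12, 9) = 3; 4 - 4 = 0, which IS divisible by 3, so compatible.
    Write x = 4 + 12·t and substitute into x ≡ 4 (mod 9): 12·t ≡ 4 − 4 = 0 (mod 9).
    Divide the congruence (and modulus) by g = 3: 4·t ≡ 0 (mod 3).
    Reduce coefficients mod 3: 1·t ≡ 0 (mod 3).
    So t ≡ 0 (mod 3).
    Then x = 4 + 12·0 = 4, valid modulo lcm(12, 9) = 36: x ≡ 4 (mod 36).
Verify: 4 mod 12 = 4, 4 mod 4 = 0, 4 mod 9 = 4.

x ≡ 4 (mod 36).


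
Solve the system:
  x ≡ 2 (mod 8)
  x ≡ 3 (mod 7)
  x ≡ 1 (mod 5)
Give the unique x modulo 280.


Moduli 8, 7, 5 are pairwise coprime; by CRT there is a unique solution modulo M = 8 · 7 · 5 = 280.
Solve pairwise, accumulating the modulus:
  Start with x ≡ 2 (mod 8).
  Combine with x ≡ 3 (mod 7): since gcd(8, 7) = 1, we get a unique residue mod 56.
    Write x = 2 + 8·t and substitute into x ≡ 3 (mod 7): 8·t ≡ 3 − 2 = 1 (mod 7).
    Reduce coefficients mod 7: 1·t ≡ 1 (mod 7).
    So t ≡ 1 (mod 7).
    Then x = 2 + 8·1 = 10, valid modulo lcm(8, 7) = 56: x ≡ 10 (mod 56).
  Combine with x ≡ 1 (mod 5): since gcd(56, 5) = 1, we get a unique residue mod 280.
    Write x = 10 + 56·t and substitute into x ≡ 1 (mod 5): 56·t ≡ 1 − 10 = -9 (mod 5).
    Reduce coefficients mod 5: 1·t ≡ 1 (mod 5).
    So t ≡ 1 (mod 5).
    Then x = 10 + 56·1 = 66, valid modulo lcm(56, 5) = 280: x ≡ 66 (mod 280).
Verify: 66 mod 8 = 2 ✓, 66 mod 7 = 3 ✓, 66 mod 5 = 1 ✓.

x ≡ 66 (mod 280).


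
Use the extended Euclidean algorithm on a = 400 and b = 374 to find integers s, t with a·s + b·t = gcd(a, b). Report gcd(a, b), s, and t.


Euclidean algorithm on (400, 374) — divide until remainder is 0:
  400 = 1 · 374 + 26
  374 = 14 · 26 + 10
  26 = 2 · 10 + 6
  10 = 1 · 6 + 4
  6 = 1 · 4 + 2
  4 = 2 · 2 + 0
gcd(400, 374) = 2.
Track Bezout coefficients alongside the remainders: start with r₀ = 400 = a·1 + b·0 (s = 1, t = 0) and r₁ = 374 = a·0 + b·1 (s = 0, t = 1); each new remainder r_{k+1} = r_{k-1} − q_k·r_k inherits s_{k+1} = s_{k-1} − q_k·s_k, t_{k+1} = t_{k-1} − q_k·t_k, so r_k = a·s_k + b·t_k at every step:
  q = 1: r = 26, s = 1 − 1·0 = 1, t = 0 − 1·1 = -1  (check: 400·1 + 374·(-1) = 26)
  q = 14: r = 10, s = 0 − 14·1 = -14, t = 1 − 14·(-1) = 15  (check: 400·(-14) + 374·15 = 10)
  q = 2: r = 6, s = 1 − 2·(-14) = 29, t = -1 − 2·15 = -31  (check: 400·29 + 374·(-31) = 6)
  q = 1: r = 4, s = -14 − 1·29 = -43, t = 15 − 1·(-31) = 46  (check: 400·(-43) + 374·46 = 4)
  q = 1: r = 2, s = 29 − 1·(-43) = 72, t = -31 − 1·46 = -77  (check: 400·72 + 374·(-77) = 2)
The row with r = 2 (the gcd) gives the Bezout coefficients s = 72, t = -77.
Result: 400 · (72) + 374 · (-77) = 2.

gcd(400, 374) = 2; s = 72, t = -77 (check: 400·72 + 374·(-77) = 2).


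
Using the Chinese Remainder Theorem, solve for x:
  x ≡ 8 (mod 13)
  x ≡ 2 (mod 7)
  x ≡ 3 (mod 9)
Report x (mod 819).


Moduli 13, 7, 9 are pairwise coprime; by CRT there is a unique solution modulo M = 13 · 7 · 9 = 819.
Solve pairwise, accumulating the modulus:
  Start with x ≡ 8 (mod 13).
  Combine with x ≡ 2 (mod 7): since gcd(13, 7) = 1, we get a unique residue mod 91.
    Write x = 8 + 13·t and substitute into x ≡ 2 (mod 7): 13·t ≡ 2 − 8 = -6 (mod 7).
    Reduce coefficients mod 7: 6·t ≡ 1 (mod 7).
    The inverse of 6 mod 7 is 6 (since 6·6 = 36 = 5·7 + 1), so t ≡ 6·1 = 6 ≡ 6 (mod 7).
    Then x = 8 + 13·6 = 86, valid modulo lcm(13, 7) = 91: x ≡ 86 (mod 91).
  Combine with x ≡ 3 (mod 9): since gcd(91, 9) = 1, we get a unique residue mod 819.
    Write x = 86 + 91·t and substitute into x ≡ 3 (mod 9): 91·t ≡ 3 − 86 = -83 (mod 9).
    Reduce coefficients mod 9: 1·t ≡ 7 (mod 9).
    So t ≡ 7 (mod 9).
    Then x = 86 + 91·7 = 723, valid modulo lcm(91, 9) = 819: x ≡ 723 (mod 819).
Verify: 723 mod 13 = 8 ✓, 723 mod 7 = 2 ✓, 723 mod 9 = 3 ✓.

x ≡ 723 (mod 819).


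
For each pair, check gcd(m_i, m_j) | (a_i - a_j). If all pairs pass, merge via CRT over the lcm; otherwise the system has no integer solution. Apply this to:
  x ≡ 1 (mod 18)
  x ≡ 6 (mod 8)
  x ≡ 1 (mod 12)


Moduli 18, 8, 12 are not pairwise coprime, so CRT works modulo lcm(m_i) when all pairwise compatibility conditions hold.
Pairwise compatibility: gcd(m_i, m_j) must divide a_i - a_j for every pair.
Merge one congruence at a time:
  Start: x ≡ 1 (mod 18).
  Combine with x ≡ 6 (mod 8): gcd(18, 8) = 2, and 6 - 1 = 5 is NOT divisible by 2.
    ⇒ system is inconsistent (no integer solution).

No solution (the system is inconsistent).


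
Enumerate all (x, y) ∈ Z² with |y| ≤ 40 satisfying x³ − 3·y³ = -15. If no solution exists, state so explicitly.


The equation is x³ - 3y³ = -15. For fixed y, x³ = 3·y³ − 15, so a solution requires the RHS to be a perfect cube.
Strategy: iterate y from -40 to 40, compute RHS = 3·y³ − 15, and check whether it is a (positive or negative) perfect cube.
Check small values of y:
  y = 0: RHS = -15 is not a perfect cube.
  y = 1: RHS = -12 is not a perfect cube.
  y = -1: RHS = -18 is not a perfect cube.
  y = 2: RHS = 9 is not a perfect cube.
  y = -2: RHS = -39 is not a perfect cube.
  y = 3: RHS = 66 is not a perfect cube.
  y = -3: RHS = -96 is not a perfect cube.
Continuing the search up to |y| = 40 finds no solutions either.
No (x, y) in the scanned range satisfies the equation.

No integer solutions with |y| ≤ 40.


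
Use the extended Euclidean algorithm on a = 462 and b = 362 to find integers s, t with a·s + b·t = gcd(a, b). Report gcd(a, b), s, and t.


Euclidean algorithm on (462, 362) — divide until remainder is 0:
  462 = 1 · 362 + 100
  362 = 3 · 100 + 62
  100 = 1 · 62 + 38
  62 = 1 · 38 + 24
  38 = 1 · 24 + 14
  24 = 1 · 14 + 10
  14 = 1 · 10 + 4
  10 = 2 · 4 + 2
  4 = 2 · 2 + 0
gcd(462, 362) = 2.
Track Bezout coefficients alongside the remainders: start with r₀ = 462 = a·1 + b·0 (s = 1, t = 0) and r₁ = 362 = a·0 + b·1 (s = 0, t = 1); each new remainder r_{k+1} = r_{k-1} − q_k·r_k inherits s_{k+1} = s_{k-1} − q_k·s_k, t_{k+1} = t_{k-1} − q_k·t_k, so r_k = a·s_k + b·t_k at every step:
  q = 1: r = 100, s = 1 − 1·0 = 1, t = 0 − 1·1 = -1  (check: 462·1 + 362·(-1) = 100)
  q = 3: r = 62, s = 0 − 3·1 = -3, t = 1 − 3·(-1) = 4  (check: 462·(-3) + 362·4 = 62)
  q = 1: r = 38, s = 1 − 1·(-3) = 4, t = -1 − 1·4 = -5  (check: 462·4 + 362·(-5) = 38)
  q = 1: r = 24, s = -3 − 1·4 = -7, t = 4 − 1·(-5) = 9  (check: 462·(-7) + 362·9 = 24)
  q = 1: r = 14, s = 4 − 1·(-7) = 11, t = -5 − 1·9 = -14  (check: 462·11 + 362·(-14) = 14)
  q = 1: r = 10, s = -7 − 1·11 = -18, t = 9 − 1·(-14) = 23  (check: 462·(-18) + 362·23 = 10)
  q = 1: r = 4, s = 11 − 1·(-18) = 29, t = -14 − 1·23 = -37  (check: 462·29 + 362·(-37) = 4)
  q = 2: r = 2, s = -18 − 2·29 = -76, t = 23 − 2·(-37) = 97  (check: 462·(-76) + 362·97 = 2)
The row with r = 2 (the gcd) gives the Bezout coefficients s = -76, t = 97.
Result: 462 · (-76) + 362 · (97) = 2.

gcd(462, 362) = 2; s = -76, t = 97 (check: 462·(-76) + 362·97 = 2).


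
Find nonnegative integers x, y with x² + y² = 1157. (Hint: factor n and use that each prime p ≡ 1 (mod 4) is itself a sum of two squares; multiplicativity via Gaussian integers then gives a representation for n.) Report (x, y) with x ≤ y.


Step 1: Factor n = 1157 = 13 · 89.
Step 2: Check the mod-4 condition on each prime factor: 13 ≡ 1 (mod 4), exponent 1; 89 ≡ 1 (mod 4), exponent 1.
All primes ≡ 3 (mod 4) appear to even exponent (or don't appear), so by the two-squares theorem n IS expressible as a sum of two squares.
Step 3: Build a representation. Here n = 13 · 89 is a product of primes ≡ 1 (mod 4). Each prime p ≡ 1 (mod 4) is itself a sum of two squares; find a² by testing p − a² for a perfect square:
  13: 13 − 1² = 12, 13 − 2² = 9 = 3² ⇒ 13 = 2² + 3².
  89: 89 − 1² = 88, 89 − 2² = 85, 89 − 3² = 80, 89 − 4² = 73, 89 − 5² = 64 = 8² ⇒ 89 = 5² + 8².
  Combine using the Brahmagupta–Fibonacci identity (a² + b²)(c² + d²) = (ac − bd)² + (ad + bc)² = (ac + bd)² + (ad − bc)²:
  13 · 89 = 1157: from (2² + 3²)(5² + 8²), take (2·5 − 3·8, 2·8 + 3·5) = (10 − 24, 16 + 15) = (-14, 31); dropping signs (only squares matter) gives (14, 31); check 14² + 31² = 196 + 961 = 1157 ✓.
Step 4: Order so x ≤ y and verify: 14² + 31² = 196 + 961 = 1157 = n. ✓

n = 1157 = 14² + 31² (one valid representation with x ≤ y).


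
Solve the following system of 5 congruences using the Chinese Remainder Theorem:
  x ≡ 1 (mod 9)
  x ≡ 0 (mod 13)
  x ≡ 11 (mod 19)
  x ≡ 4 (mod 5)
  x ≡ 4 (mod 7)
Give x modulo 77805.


Product of moduli M = 9 · 13 · 19 · 5 · 7 = 77805.
Merge one congruence at a time:
  Start: x ≡ 1 (mod 9).
  Combine with x ≡ 0 (mod 13); new modulus lcm = 117.
    Write x = 1 + 9·t and substitute into x ≡ 0 (mod 13): 9·t ≡ 0 − 1 = -1 (mod 13).
    Reduce coefficients mod 13: 9·t ≡ 12 (mod 13).
    The inverse of 9 mod 13 is 3 (since 9·3 = 27 = 2·13 + 1), so t ≡ 3·12 = 36 ≡ 10 (mod 13).
    Then x = 1 + 9·10 = 91, valid modulo lcm(9, 13) = 117: x ≡ 91 (mod 117).
  Combine with x ≡ 11 (mod 19); new modulus lcm = 2223.
    Write x = 91 + 117·t and substitute into x ≡ 11 (mod 19): 117·t ≡ 11 − 91 = -80 (mod 19).
    Reduce coefficients mod 19: 3·t ≡ 15 (mod 19).
    The inverse of 3 mod 19 is 13 (since 3·13 = 39 = 2·19 + 1), so t ≡ 13·15 = 195 ≡ 5 (mod 19).
    Then x = 91 + 117·5 = 676, valid modulo lcm(117, 19) = 2223: x ≡ 676 (mod 2223).
  Combine with x ≡ 4 (mod 5); new modulus lcm = 11115.
    Write x = 676 + 2223·t and substitute into x ≡ 4 (mod 5): 2223·t ≡ 4 − 676 = -672 (mod 5).
    Reduce coefficients mod 5: 3·t ≡ 3 (mod 5).
    The inverse of 3 mod 5 is 2 (since 3·2 = 6 = 1·5 + 1), so t ≡ 2·3 = 6 ≡ 1 (mod 5).
    Then x = 676 + 2223·1 = 2899, valid modulo lcm(2223, 5) = 11115: x ≡ 2899 (mod 11115).
  Combine with x ≡ 4 (mod 7); new modulus lcm = 77805.
    Write x = 2899 + 11115·t and substitute into x ≡ 4 (mod 7): 11115·t ≡ 4 − 2899 = -2895 (mod 7).
    Reduce coefficients mod 7: 6·t ≡ 3 (mod 7).
    The inverse of 6 mod 7 is 6 (since 6·6 = 36 = 5·7 + 1), so t ≡ 6·3 = 18 ≡ 4 (mod 7).
    Then x = 2899 + 11115·4 = 47359, valid modulo lcm(11115, 7) = 77805: x ≡ 47359 (mod 77805).
Verify against each original: 47359 mod 9 = 1, 47359 mod 13 = 0, 47359 mod 19 = 11, 47359 mod 5 = 4, 47359 mod 7 = 4.

x ≡ 47359 (mod 77805).


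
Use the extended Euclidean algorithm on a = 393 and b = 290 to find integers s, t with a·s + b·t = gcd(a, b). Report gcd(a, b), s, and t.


Euclidean algorithm on (393, 290) — divide until remainder is 0:
  393 = 1 · 290 + 103
  290 = 2 · 103 + 84
  103 = 1 · 84 + 19
  84 = 4 · 19 + 8
  19 = 2 · 8 + 3
  8 = 2 · 3 + 2
  3 = 1 · 2 + 1
  2 = 2 · 1 + 0
gcd(393, 290) = 1.
Track Bezout coefficients alongside the remainders: start with r₀ = 393 = a·1 + b·0 (s = 1, t = 0) and r₁ = 290 = a·0 + b·1 (s = 0, t = 1); each new remainder r_{k+1} = r_{k-1} − q_k·r_k inherits s_{k+1} = s_{k-1} − q_k·s_k, t_{k+1} = t_{k-1} − q_k·t_k, so r_k = a·s_k + b·t_k at every step:
  q = 1: r = 103, s = 1 − 1·0 = 1, t = 0 − 1·1 = -1  (check: 393·1 + 290·(-1) = 103)
  q = 2: r = 84, s = 0 − 2·1 = -2, t = 1 − 2·(-1) = 3  (check: 393·(-2) + 290·3 = 84)
  q = 1: r = 19, s = 1 − 1·(-2) = 3, t = -1 − 1·3 = -4  (check: 393·3 + 290·(-4) = 19)
  q = 4: r = 8, s = -2 − 4·3 = -14, t = 3 − 4·(-4) = 19  (check: 393·(-14) + 290·19 = 8)
  q = 2: r = 3, s = 3 − 2·(-14) = 31, t = -4 − 2·19 = -42  (check: 393·31 + 290·(-42) = 3)
  q = 2: r = 2, s = -14 − 2·31 = -76, t = 19 − 2·(-42) = 103  (check: 393·(-76) + 290·103 = 2)
  q = 1: r = 1, s = 31 − 1·(-76) = 107, t = -42 − 1·103 = -145  (check: 393·107 + 290·(-145) = 1)
The row with r = 1 (the gcd) gives the Bezout coefficients s = 107, t = -145.
Result: 393 · (107) + 290 · (-145) = 1.

gcd(393, 290) = 1; s = 107, t = -145 (check: 393·107 + 290·(-145) = 1).


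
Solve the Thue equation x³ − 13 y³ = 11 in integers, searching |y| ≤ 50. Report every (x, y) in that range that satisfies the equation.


The equation is x³ - 13y³ = 11. For fixed y, x³ = 13·y³ + 11, so a solution requires the RHS to be a perfect cube.
Strategy: iterate y from -50 to 50, compute RHS = 13·y³ + 11, and check whether it is a (positive or negative) perfect cube.
Check small values of y:
  y = 0: RHS = 11 is not a perfect cube.
  y = 1: RHS = 24 is not a perfect cube.
  y = -1: RHS = -2 is not a perfect cube.
  y = 2: RHS = 115 is not a perfect cube.
  y = -2: RHS = -93 is not a perfect cube.
  y = 3: RHS = 362 is not a perfect cube.
  y = -3: RHS = -340 is not a perfect cube.
Continuing the search up to |y| = 50 finds no solutions either.
No (x, y) in the scanned range satisfies the equation.

No integer solutions with |y| ≤ 50.


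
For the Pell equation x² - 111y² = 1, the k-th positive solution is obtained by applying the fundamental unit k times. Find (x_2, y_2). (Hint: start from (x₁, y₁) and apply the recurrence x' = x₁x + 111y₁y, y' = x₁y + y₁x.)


Step 1: Find the fundamental solution (x₁, y₁) of x² - 111y² = 1.
  Expand √111 as a continued fraction. a₀ = ⌊√111⌋ = 10; iterate m_{k+1} = d_k·a_k − m_k, d_{k+1} = (111 − m_{k+1}²)/d_k, a_{k+1} = ⌊(a₀ + m_{k+1})/d_{k+1}⌋ (starting m₀ = 0, d₀ = 1), with convergents p_k = a_k·p_{k-1} + p_{k-2}, q_k = a_k·q_{k-1} + q_{k-2} (p₋₁ = 1, q₋₁ = 0):
  k = 0: a₀ = 10; p₀/q₀ = 10/1; p₀² − 111·q₀² = 100 − 111 = -11.
  k = 1: m = 10, d = 11, a = ⌊(10 + 10)/11⌋ = 1; p/q = (1·10 + 1)/(1·1 + 0) = 11/1; p² − 111·q² = 121 − 111 = 10.
  k = 2: m = 1, d = 10, a = ⌊(10 + 1)/10⌋ = 1; p/q = (1·11 + 10)/(1·1 + 1) = 21/2; p² − 111·q² = 441 − 444 = -3.
  k = 3: m = 9, d = 3, a = ⌊(10 + 9)/3⌋ = 6; p/q = (6·21 + 11)/(6·2 + 1) = 137/13; p² − 111·q² = 18769 − 18759 = 10.
  k = 4: m = 9, d = 10, a = ⌊(10 + 9)/10⌋ = 1; p/q = (1·137 + 21)/(1·13 + 2) = 158/15; p² − 111·q² = 24964 − 24975 = -11.
  k = 5: m = 1, d = 11, a = ⌊(10 + 1)/11⌋ = 1; p/q = (1·158 + 137)/(1·15 + 13) = 295/28; p² − 111·q² = 87025 − 87024 = 1.
  The first convergent with p² − 111·q² = 1 gives the fundamental solution (x₁, y₁) = (295, 28).
Step 2: Apply the recurrence (x_{n+1}, y_{n+1}) = (x₁x_n + 111y₁y_n, x₁y_n + y₁x_n) repeatedly.
  From (x_1, y_1) = (295, 28): x_2 = 295·295 + 111·28·28 = 174049; y_2 = 295·28 + 28·295 = 16520.
Step 3: Verify x_2² - 111·y_2² = 30293054401 - 30293054400 = 1 (should be 1). ✓

(x_1, y_1) = (295, 28); (x_2, y_2) = (174049, 16520).


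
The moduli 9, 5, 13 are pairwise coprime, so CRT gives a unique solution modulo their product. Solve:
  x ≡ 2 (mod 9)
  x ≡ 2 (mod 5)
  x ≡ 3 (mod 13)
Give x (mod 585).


Moduli 9, 5, 13 are pairwise coprime; by CRT there is a unique solution modulo M = 9 · 5 · 13 = 585.
Solve pairwise, accumulating the modulus:
  Start with x ≡ 2 (mod 9).
  Combine with x ≡ 2 (mod 5): since gcd(9, 5) = 1, we get a unique residue mod 45.
    Write x = 2 + 9·t and substitute into x ≡ 2 (mod 5): 9·t ≡ 2 − 2 = 0 (mod 5).
    Reduce coefficients mod 5: 4·t ≡ 0 (mod 5).
    The inverse of 4 mod 5 is 4 (since 4·4 = 16 = 3·5 + 1), so t ≡ 4·0 = 0 ≡ 0 (mod 5).
    Then x = 2 + 9·0 = 2, valid modulo lcm(9, 5) = 45: x ≡ 2 (mod 45).
  Combine with x ≡ 3 (mod 13): since gcd(45, 13) = 1, we get a unique residue mod 585.
    Write x = 2 + 45·t and substitute into x ≡ 3 (mod 13): 45·t ≡ 3 − 2 = 1 (mod 13).
    Reduce coefficients mod 13: 6·t ≡ 1 (mod 13).
    The inverse of 6 mod 13 is 11 (since 6·11 = 66 = 5·13 + 1), so t ≡ 11·1 = 11 ≡ 11 (mod 13).
    Then x = 2 + 45·11 = 497, valid modulo lcm(45, 13) = 585: x ≡ 497 (mod 585).
Verify: 497 mod 9 = 2 ✓, 497 mod 5 = 2 ✓, 497 mod 13 = 3 ✓.

x ≡ 497 (mod 585).


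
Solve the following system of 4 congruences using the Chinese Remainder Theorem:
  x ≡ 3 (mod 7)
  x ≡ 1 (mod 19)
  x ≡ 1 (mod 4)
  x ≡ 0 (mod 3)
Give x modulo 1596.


Product of moduli M = 7 · 19 · 4 · 3 = 1596.
Merge one congruence at a time:
  Start: x ≡ 3 (mod 7).
  Combine with x ≡ 1 (mod 19); new modulus lcm = 133.
    Write x = 3 + 7·t and substitute into x ≡ 1 (mod 19): 7·t ≡ 1 − 3 = -2 (mod 19).
    Reduce coefficients mod 19: 7·t ≡ 17 (mod 19).
    The inverse of 7 mod 19 is 11 (since 7·11 = 77 = 4·19 + 1), so t ≡ 11·17 = 187 ≡ 16 (mod 19).
    Then x = 3 + 7·16 = 115, valid modulo lcm(7, 19) = 133: x ≡ 115 (mod 133).
  Combine with x ≡ 1 (mod 4); new modulus lcm = 532.
    Write x = 115 + 133·t and substitute into x ≡ 1 (mod 4): 133·t ≡ 1 − 115 = -114 (mod 4).
    Reduce coefficients mod 4: 1·t ≡ 2 (mod 4).
    So t ≡ 2 (mod 4).
    Then x = 115 + 133·2 = 381, valid modulo lcm(133, 4) = 532: x ≡ 381 (mod 532).
  Combine with x ≡ 0 (mod 3); new modulus lcm = 1596.
    Write x = 381 + 532·t and substitute into x ≡ 0 (mod 3): 532·t ≡ 0 − 381 = -381 (mod 3).
    Reduce coefficients mod 3: 1·t ≡ 0 (mod 3).
    So t ≡ 0 (mod 3).
    Then x = 381 + 532·0 = 381, valid modulo lcm(532, 3) = 1596: x ≡ 381 (mod 1596).
Verify against each original: 381 mod 7 = 3, 381 mod 19 = 1, 381 mod 4 = 1, 381 mod 3 = 0.

x ≡ 381 (mod 1596).


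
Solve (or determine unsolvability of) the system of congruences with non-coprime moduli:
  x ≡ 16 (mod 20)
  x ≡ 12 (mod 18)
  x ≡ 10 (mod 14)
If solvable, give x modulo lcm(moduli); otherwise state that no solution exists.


Moduli 20, 18, 14 are not pairwise coprime, so CRT works modulo lcm(m_i) when all pairwise compatibility conditions hold.
Pairwise compatibility: gcd(m_i, m_j) must divide a_i - a_j for every pair.
Merge one congruence at a time:
  Start: x ≡ 16 (mod 20).
  Combine with x ≡ 12 (mod 18): gcd(20, 18) = 2; 12 - 16 = -4, which IS divisible by 2, so compatible.
    Write x = 16 + 20·t and substitute into x ≡ 12 (mod 18): 20·t ≡ 12 − 16 = -4 (mod 18).
    Divide the congruence (and modulus) by g = 2: 10·t ≡ -2 (mod 9).
    Reduce coefficients mod 9: 1·t ≡ 7 (mod 9).
    So t ≡ 7 (mod 9).
    Then x = 16 + 20·7 = 156, valid modulo lcm(20, 18) = 180: x ≡ 156 (mod 180).
  Combine with x ≡ 10 (mod 14): gcd(180, 14) = 2; 10 - 156 = -146, which IS divisible by 2, so compatible.
    Write x = 156 + 180·t and substitute into x ≡ 10 (mod 14): 180·t ≡ 10 − 156 = -146 (mod 14).
    Divide the congruence (and modulus) by g = 2: 90·t ≡ -73 (mod 7).
    Reduce coefficients mod 7: 6·t ≡ 4 (mod 7).
    The inverse of 6 mod 7 is 6 (since 6·6 = 36 = 5·7 + 1), so t ≡ 6·4 = 24 ≡ 3 (mod 7).
    Then x = 156 + 180·3 = 696, valid modulo lcm(180, 14) = 1260: x ≡ 696 (mod 1260).
Verify: 696 mod 20 = 16, 696 mod 18 = 12, 696 mod 14 = 10.

x ≡ 696 (mod 1260).
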